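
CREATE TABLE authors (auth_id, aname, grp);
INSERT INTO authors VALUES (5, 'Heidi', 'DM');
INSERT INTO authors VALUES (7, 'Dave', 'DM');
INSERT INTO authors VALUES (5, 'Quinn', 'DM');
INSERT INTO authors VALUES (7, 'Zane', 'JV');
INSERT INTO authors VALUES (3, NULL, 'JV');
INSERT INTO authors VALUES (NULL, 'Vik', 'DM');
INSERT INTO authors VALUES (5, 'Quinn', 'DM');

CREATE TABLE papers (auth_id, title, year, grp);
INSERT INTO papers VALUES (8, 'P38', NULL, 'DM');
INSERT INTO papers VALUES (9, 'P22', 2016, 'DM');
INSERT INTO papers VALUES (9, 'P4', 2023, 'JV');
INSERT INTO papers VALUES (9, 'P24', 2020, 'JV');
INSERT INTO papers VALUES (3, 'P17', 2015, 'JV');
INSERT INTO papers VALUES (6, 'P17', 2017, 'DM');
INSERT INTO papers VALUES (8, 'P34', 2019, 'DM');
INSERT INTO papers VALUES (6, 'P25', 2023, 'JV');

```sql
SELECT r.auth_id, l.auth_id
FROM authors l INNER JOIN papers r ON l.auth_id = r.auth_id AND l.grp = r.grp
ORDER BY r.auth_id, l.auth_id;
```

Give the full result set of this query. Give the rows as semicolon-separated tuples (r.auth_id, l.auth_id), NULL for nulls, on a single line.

(3, 3)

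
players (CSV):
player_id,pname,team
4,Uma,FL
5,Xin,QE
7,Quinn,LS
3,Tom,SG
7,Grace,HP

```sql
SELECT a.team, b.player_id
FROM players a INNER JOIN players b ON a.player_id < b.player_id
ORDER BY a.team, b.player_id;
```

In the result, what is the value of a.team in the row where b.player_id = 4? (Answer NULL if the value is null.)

SG

INNER JOIN keeps only pairs where the ON condition holds.
Matching on a.player_id < b.player_id.
- a (player_id=4) pairs with 3 row(s) of b.
- a (player_id=5) pairs with 2 row(s) of b.
- a (player_id=7) has no partner → excluded.
- a (player_id=3) pairs with 4 row(s) of b.
- a (player_id=7) has no partner → excluded.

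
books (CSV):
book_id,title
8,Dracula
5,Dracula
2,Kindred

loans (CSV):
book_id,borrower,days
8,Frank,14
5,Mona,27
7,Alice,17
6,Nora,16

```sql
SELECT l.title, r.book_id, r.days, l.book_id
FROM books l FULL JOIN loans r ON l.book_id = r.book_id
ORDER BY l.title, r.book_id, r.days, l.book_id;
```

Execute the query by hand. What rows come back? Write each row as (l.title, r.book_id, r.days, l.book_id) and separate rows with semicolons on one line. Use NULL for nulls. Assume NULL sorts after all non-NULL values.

FULL OUTER JOIN keeps every row from both sides; unmatched rows get NULL for the other side's columns.
Matching on l.book_id = r.book_id.
Matched pairs: 2; unmatched l rows kept: 1; unmatched r rows kept: 2.

(Dracula, 5, 27, 5); (Dracula, 8, 14, 8); (Kindred, NULL, NULL, 2); (NULL, 6, 16, NULL); (NULL, 7, 17, NULL)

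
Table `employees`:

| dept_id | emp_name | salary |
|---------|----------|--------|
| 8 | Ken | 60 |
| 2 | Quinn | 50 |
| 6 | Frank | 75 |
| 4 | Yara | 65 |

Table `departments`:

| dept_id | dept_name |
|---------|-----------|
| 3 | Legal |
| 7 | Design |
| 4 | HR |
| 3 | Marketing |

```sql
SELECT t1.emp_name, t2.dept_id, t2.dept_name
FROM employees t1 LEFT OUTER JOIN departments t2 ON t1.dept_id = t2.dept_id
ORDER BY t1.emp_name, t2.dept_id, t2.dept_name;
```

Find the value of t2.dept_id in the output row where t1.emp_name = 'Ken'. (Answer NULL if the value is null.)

NULL

LEFT JOIN keeps every row from `employees`; unmatched rows get NULL for `departments`'s columns.
Matching on t1.dept_id = t2.dept_id.
- t1[0] dept_id=8 → no match; kept with NULLs on the t2 side.
- t1[1] dept_id=2 → no match; kept with NULLs on the t2 side.
- t1[2] dept_id=6 → no match; kept with NULLs on the t2 side.
- t1[3] dept_id=4 → 1 match(es) in t2 → 1 row(s).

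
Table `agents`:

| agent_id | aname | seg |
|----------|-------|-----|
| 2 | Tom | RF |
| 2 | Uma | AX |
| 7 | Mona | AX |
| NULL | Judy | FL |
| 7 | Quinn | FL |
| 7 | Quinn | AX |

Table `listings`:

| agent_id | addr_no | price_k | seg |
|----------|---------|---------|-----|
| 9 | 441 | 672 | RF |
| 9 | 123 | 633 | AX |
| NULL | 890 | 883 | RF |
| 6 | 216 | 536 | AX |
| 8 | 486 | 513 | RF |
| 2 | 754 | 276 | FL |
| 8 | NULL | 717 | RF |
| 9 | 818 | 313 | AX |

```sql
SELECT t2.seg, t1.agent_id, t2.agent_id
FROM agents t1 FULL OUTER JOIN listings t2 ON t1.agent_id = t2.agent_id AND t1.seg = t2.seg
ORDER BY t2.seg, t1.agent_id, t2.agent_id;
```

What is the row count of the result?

14

FULL OUTER JOIN keeps every row from both sides; unmatched rows get NULL for the other side's columns.
Matching on t1.agent_id = t2.agent_id AND t1.seg = t2.seg. A NULL in a compared column never satisfies the condition.
- t1 row (agent_id=2, seg=RF): no match → kept, t2 columns NULL.
- t1 row (agent_id=2, seg=AX): no match → kept, t2 columns NULL.
- t1 row (agent_id=7, seg=AX): no match → kept, t2 columns NULL.
- t1 row (agent_id=NULL, seg=FL): no match → kept, t2 columns NULL.
- t1 row (agent_id=7, seg=FL): no match → kept, t2 columns NULL.
- t1 row (agent_id=7, seg=AX): no match → kept, t2 columns NULL.
- 8 row(s) from t2 found no t1 partner → padded with NULL.
Total: 0 matched + 14 padded = 14 rows.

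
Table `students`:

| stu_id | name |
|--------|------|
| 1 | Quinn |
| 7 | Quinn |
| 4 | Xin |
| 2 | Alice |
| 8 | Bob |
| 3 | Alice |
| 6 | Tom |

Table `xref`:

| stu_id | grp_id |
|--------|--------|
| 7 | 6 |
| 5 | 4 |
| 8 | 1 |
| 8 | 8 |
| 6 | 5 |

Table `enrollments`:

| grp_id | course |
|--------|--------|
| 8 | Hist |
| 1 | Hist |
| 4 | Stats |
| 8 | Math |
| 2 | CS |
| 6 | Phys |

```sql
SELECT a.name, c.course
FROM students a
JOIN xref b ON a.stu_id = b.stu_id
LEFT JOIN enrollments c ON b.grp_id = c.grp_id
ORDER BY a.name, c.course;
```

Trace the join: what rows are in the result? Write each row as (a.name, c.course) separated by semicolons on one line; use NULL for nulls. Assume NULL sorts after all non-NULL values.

(Bob, Hist); (Bob, Hist); (Bob, Math); (Quinn, Phys); (Tom, NULL)

Evaluate left to right. First `students a INNER JOIN xref b` on stu_id: 4 row(s).
Then LEFT JOIN `enrollments c` on grp_id: each of those 4 rows is kept; rows whose b.grp_id has no match in c get NULL for c's columns.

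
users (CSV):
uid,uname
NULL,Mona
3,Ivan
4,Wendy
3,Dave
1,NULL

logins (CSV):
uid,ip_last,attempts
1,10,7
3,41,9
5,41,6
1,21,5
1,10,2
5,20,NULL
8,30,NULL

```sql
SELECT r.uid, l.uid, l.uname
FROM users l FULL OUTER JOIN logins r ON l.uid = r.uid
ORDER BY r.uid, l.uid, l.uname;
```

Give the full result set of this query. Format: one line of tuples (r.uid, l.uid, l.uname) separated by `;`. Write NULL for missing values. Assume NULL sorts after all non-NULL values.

(1, 1, NULL); (1, 1, NULL); (1, 1, NULL); (3, 3, Dave); (3, 3, Ivan); (5, NULL, NULL); (5, NULL, NULL); (8, NULL, NULL); (NULL, 4, Wendy); (NULL, NULL, Mona)

FULL OUTER JOIN keeps every row from both sides; unmatched rows get NULL for the other side's columns.
Matching on l.uid = r.uid. A NULL in a compared column never satisfies the condition.
- l row (uid=NULL): no match → kept, r columns NULL.
- l row (uid=3): matches 1 r row(s) → 1 output row(s).
- l row (uid=4): no match → kept, r columns NULL.
- l row (uid=3): matches 1 r row(s) → 1 output row(s).
- l row (uid=1): matches 3 r row(s) → 3 output row(s).
- 3 row(s) from r found no l partner → padded with NULL.
After projecting and ordering:
r.uid | l.uid | l.uname
1 | 1 | NULL
1 | 1 | NULL
1 | 1 | NULL
3 | 3 | Dave
3 | 3 | Ivan
5 | NULL | NULL
5 | NULL | NULL
8 | NULL | NULL
NULL | 4 | Wendy
NULL | NULL | Mona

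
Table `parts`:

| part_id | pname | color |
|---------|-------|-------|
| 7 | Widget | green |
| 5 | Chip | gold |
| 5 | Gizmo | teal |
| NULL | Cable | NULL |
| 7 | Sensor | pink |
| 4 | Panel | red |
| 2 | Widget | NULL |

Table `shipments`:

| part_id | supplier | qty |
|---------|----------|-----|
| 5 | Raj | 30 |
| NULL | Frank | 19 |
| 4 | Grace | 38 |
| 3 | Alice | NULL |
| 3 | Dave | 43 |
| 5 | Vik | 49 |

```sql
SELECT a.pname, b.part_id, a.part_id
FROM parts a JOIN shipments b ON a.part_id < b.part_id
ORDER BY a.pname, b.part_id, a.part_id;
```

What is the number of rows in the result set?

7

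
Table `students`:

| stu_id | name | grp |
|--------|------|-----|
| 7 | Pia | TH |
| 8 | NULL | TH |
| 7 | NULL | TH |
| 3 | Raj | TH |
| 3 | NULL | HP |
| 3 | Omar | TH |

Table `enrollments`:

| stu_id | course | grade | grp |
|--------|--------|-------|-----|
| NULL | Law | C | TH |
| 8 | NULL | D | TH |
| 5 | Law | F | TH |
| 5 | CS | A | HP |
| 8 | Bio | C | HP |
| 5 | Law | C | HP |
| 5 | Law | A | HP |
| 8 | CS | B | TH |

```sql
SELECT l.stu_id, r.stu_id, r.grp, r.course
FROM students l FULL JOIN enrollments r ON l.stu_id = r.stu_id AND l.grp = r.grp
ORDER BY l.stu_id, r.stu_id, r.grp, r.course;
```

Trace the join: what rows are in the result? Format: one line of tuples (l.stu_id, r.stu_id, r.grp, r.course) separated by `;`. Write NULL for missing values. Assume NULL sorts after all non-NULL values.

(3, NULL, NULL, NULL); (3, NULL, NULL, NULL); (3, NULL, NULL, NULL); (7, NULL, NULL, NULL); (7, NULL, NULL, NULL); (8, 8, TH, CS); (8, 8, TH, NULL); (NULL, 5, HP, CS); (NULL, 5, HP, Law); (NULL, 5, HP, Law); (NULL, 5, TH, Law); (NULL, 8, HP, Bio); (NULL, NULL, TH, Law)

FULL OUTER JOIN keeps every row from both sides; unmatched rows get NULL for the other side's columns.
Matching on l.stu_id = r.stu_id AND l.grp = r.grp. A NULL in a compared column never satisfies the condition.
- stu_id=7, grp=TH: no r row matches, row kept with r columns NULL.
- stu_id=8, grp=TH: 2 matching r row(s), so 2 row(s) emitted.
- stu_id=7, grp=TH: no r row matches, row kept with r columns NULL.
- stu_id=3, grp=TH: no r row matches, row kept with r columns NULL.
- stu_id=3, grp=HP: no r row matches, row kept with r columns NULL.
- stu_id=3, grp=TH: no r row matches, row kept with r columns NULL.
- 6 row(s) from r found no l partner → padded with NULL.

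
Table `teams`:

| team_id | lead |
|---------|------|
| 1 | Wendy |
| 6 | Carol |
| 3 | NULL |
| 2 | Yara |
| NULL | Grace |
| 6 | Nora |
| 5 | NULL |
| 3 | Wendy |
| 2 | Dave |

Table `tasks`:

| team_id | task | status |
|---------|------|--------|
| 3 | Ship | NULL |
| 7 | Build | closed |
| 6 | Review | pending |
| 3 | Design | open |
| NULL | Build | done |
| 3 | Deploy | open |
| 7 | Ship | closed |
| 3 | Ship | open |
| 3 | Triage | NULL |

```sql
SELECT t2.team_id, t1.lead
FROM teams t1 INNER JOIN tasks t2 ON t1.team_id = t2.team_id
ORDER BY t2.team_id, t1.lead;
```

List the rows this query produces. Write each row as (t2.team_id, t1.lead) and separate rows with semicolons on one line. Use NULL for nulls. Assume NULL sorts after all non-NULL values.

INNER JOIN keeps only pairs where the ON condition holds.
Matching on t1.team_id = t2.team_id. A NULL in a compared column never satisfies the condition.
- team_id=1: no matching t2 row, dropped.
- team_id=6: 1 matching t2 row(s), so 1 row(s) emitted.
- team_id=3: 5 matching t2 row(s), so 5 row(s) emitted.
- team_id=2: no matching t2 row, dropped.
- team_id=NULL: no matching t2 row, dropped.
- team_id=6: 1 matching t2 row(s), so 1 row(s) emitted.
- team_id=5: no matching t2 row, dropped.
- team_id=3: 5 matching t2 row(s), so 5 row(s) emitted.
- team_id=2: no matching t2 row, dropped.

(3, Wendy); (3, Wendy); (3, Wendy); (3, Wendy); (3, Wendy); (3, NULL); (3, NULL); (3, NULL); (3, NULL); (3, NULL); (6, Carol); (6, Nora)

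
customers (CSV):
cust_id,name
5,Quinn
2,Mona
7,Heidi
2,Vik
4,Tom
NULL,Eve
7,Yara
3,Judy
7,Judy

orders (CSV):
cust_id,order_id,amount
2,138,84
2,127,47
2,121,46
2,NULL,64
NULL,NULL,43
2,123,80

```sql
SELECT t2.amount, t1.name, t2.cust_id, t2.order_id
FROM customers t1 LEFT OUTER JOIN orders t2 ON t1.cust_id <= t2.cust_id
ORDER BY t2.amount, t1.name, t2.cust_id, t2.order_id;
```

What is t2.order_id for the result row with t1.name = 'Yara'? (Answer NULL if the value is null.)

NULL

LEFT JOIN keeps every row from `customers`; unmatched rows get NULL for `orders`'s columns.
Matching on t1.cust_id <= t2.cust_id. A NULL in a compared column never satisfies the condition.
- cust_id=5: no t2 row matches, row kept with t2 columns NULL.
- cust_id=2: 5 matching t2 row(s), so 5 row(s) emitted.
- cust_id=7: no t2 row matches, row kept with t2 columns NULL.
- cust_id=2: 5 matching t2 row(s), so 5 row(s) emitted.
- cust_id=4: no t2 row matches, row kept with t2 columns NULL.
- cust_id=NULL: no t2 row matches, row kept with t2 columns NULL.
- cust_id=7: no t2 row matches, row kept with t2 columns NULL.
- cust_id=3: no t2 row matches, row kept with t2 columns NULL.
- cust_id=7: no t2 row matches, row kept with t2 columns NULL.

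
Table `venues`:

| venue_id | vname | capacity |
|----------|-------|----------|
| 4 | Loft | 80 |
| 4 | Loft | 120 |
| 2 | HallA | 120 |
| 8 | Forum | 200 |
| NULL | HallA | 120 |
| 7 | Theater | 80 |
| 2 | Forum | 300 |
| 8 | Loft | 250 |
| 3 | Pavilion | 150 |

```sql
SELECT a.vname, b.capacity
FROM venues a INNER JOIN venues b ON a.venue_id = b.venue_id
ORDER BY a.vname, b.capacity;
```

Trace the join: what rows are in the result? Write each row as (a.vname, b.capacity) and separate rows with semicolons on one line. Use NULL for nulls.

INNER JOIN keeps only pairs where the ON condition holds.
Matching on a.venue_id = b.venue_id. A NULL in a compared column never satisfies the condition.
- venue_id=4: 2 matching b row(s), so 2 row(s) emitted.
- venue_id=4: 2 matching b row(s), so 2 row(s) emitted.
- venue_id=2: 2 matching b row(s), so 2 row(s) emitted.
- venue_id=8: 2 matching b row(s), so 2 row(s) emitted.
- venue_id=NULL: no matching b row, dropped.
- venue_id=7: 1 matching b row(s), so 1 row(s) emitted.
- venue_id=2: 2 matching b row(s), so 2 row(s) emitted.
- venue_id=8: 2 matching b row(s), so 2 row(s) emitted.
- venue_id=3: 1 matching b row(s), so 1 row(s) emitted.

(Forum, 120); (Forum, 200); (Forum, 250); (Forum, 300); (HallA, 120); (HallA, 300); (Loft, 80); (Loft, 80); (Loft, 120); (Loft, 120); (Loft, 200); (Loft, 250); (Pavilion, 150); (Theater, 80)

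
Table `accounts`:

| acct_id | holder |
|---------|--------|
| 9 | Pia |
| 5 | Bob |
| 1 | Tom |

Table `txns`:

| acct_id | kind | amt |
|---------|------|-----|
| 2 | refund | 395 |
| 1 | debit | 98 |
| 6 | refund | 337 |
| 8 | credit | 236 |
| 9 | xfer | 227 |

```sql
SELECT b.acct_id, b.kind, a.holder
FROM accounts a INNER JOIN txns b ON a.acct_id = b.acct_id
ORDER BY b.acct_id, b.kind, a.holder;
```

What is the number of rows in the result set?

INNER JOIN keeps only pairs where the ON condition holds.
Matching on a.acct_id = b.acct_id.
Matched pairs: 2.
Total: 2 rows.

2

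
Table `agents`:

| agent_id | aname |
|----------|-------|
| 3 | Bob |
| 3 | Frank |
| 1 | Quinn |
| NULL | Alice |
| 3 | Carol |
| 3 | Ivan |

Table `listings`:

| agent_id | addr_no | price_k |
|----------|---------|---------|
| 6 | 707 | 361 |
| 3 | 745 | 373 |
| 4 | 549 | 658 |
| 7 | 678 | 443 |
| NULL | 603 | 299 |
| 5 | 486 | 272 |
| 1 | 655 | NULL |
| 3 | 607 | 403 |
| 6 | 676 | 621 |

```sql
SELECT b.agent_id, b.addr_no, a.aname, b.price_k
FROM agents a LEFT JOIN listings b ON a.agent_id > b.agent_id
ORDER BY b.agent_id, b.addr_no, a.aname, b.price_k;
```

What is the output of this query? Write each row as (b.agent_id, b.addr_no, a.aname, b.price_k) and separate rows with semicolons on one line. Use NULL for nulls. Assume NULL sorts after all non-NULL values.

LEFT JOIN keeps every row from `agents`; unmatched rows get NULL for `listings`'s columns.
Matching on a.agent_id > b.agent_id. A NULL in a compared column never satisfies the condition.
Matched pairs: 4; unmatched a rows kept: 2.

(1, 655, Bob, NULL); (1, 655, Carol, NULL); (1, 655, Frank, NULL); (1, 655, Ivan, NULL); (NULL, NULL, Alice, NULL); (NULL, NULL, Quinn, NULL)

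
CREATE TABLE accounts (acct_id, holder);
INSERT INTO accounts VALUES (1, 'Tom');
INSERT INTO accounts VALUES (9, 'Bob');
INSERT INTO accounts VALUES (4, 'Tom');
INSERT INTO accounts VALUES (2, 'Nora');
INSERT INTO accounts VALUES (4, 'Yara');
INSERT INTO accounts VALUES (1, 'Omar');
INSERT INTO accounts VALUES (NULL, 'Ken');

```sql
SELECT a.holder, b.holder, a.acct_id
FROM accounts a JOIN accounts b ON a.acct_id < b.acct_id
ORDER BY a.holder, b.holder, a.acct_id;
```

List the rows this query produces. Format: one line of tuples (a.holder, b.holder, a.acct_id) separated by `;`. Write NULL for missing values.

INNER JOIN keeps only pairs where the ON condition holds.
Matching on a.acct_id < b.acct_id. A NULL in a compared column never satisfies the condition.
- a[0] acct_id=1 → 4 match(es) in b → 4 row(s).
- a[1] acct_id=9 → no match; dropped.
- a[2] acct_id=4 → 1 match(es) in b → 1 row(s).
- a[3] acct_id=2 → 3 match(es) in b → 3 row(s).
- a[4] acct_id=4 → 1 match(es) in b → 1 row(s).
- a[5] acct_id=1 → 4 match(es) in b → 4 row(s).
- a[6] acct_id=NULL → no match; dropped.

(Nora, Bob, 2); (Nora, Tom, 2); (Nora, Yara, 2); (Omar, Bob, 1); (Omar, Nora, 1); (Omar, Tom, 1); (Omar, Yara, 1); (Tom, Bob, 1); (Tom, Bob, 4); (Tom, Nora, 1); (Tom, Tom, 1); (Tom, Yara, 1); (Yara, Bob, 4)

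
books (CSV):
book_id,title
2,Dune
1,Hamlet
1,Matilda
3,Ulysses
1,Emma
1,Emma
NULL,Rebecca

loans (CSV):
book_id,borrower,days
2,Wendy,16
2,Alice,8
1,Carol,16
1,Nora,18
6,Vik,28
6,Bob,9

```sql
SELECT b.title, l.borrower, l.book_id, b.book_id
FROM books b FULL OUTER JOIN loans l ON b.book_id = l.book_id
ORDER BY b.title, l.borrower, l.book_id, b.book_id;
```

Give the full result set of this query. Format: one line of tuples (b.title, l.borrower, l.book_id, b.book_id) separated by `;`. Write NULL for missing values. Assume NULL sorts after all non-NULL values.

FULL OUTER JOIN keeps every row from both sides; unmatched rows get NULL for the other side's columns.
Matching on b.book_id = l.book_id. A NULL in a compared column never satisfies the condition.
- b row (book_id=2): matches 2 l row(s) → 2 output row(s).
- b row (book_id=1): matches 2 l row(s) → 2 output row(s).
- b row (book_id=1): matches 2 l row(s) → 2 output row(s).
- b row (book_id=3): no match → kept, l columns NULL.
- b row (book_id=1): matches 2 l row(s) → 2 output row(s).
- b row (book_id=1): matches 2 l row(s) → 2 output row(s).
- b row (book_id=NULL): no match → kept, l columns NULL.
- plus 2 unmatched l row(s), each kept with NULL b columns.

(Dune, Alice, 2, 2); (Dune, Wendy, 2, 2); (Emma, Carol, 1, 1); (Emma, Carol, 1, 1); (Emma, Nora, 1, 1); (Emma, Nora, 1, 1); (Hamlet, Carol, 1, 1); (Hamlet, Nora, 1, 1); (Matilda, Carol, 1, 1); (Matilda, Nora, 1, 1); (Rebecca, NULL, NULL, NULL); (Ulysses, NULL, NULL, 3); (NULL, Bob, 6, NULL); (NULL, Vik, 6, NULL)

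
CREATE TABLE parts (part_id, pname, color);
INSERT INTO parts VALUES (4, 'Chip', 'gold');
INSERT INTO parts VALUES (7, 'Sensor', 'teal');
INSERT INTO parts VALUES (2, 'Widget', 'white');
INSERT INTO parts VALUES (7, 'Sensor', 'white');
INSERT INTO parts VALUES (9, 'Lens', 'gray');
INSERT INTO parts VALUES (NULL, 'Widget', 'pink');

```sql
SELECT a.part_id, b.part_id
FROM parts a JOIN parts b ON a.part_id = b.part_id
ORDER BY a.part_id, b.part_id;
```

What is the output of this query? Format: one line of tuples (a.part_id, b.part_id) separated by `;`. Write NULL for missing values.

(2, 2); (4, 4); (7, 7); (7, 7); (7, 7); (7, 7); (9, 9)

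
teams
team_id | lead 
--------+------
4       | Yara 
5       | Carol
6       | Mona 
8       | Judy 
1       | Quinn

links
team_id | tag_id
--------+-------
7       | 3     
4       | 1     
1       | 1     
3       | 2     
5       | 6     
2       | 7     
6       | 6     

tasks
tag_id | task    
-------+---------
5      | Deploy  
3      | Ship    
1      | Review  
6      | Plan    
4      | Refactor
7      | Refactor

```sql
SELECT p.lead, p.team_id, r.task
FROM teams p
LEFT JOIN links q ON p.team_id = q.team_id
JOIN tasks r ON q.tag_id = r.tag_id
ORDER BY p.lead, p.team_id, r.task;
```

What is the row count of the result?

4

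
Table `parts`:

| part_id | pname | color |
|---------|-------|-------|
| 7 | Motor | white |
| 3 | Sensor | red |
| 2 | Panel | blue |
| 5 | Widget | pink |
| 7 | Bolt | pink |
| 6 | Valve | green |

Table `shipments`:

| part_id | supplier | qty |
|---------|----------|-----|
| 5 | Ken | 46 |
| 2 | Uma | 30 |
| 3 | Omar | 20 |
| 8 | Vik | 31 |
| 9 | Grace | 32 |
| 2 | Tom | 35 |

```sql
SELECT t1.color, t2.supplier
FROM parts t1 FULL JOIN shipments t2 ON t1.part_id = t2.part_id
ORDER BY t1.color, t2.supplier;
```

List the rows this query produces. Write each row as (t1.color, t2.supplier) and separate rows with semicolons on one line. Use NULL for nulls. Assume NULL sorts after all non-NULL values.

FULL OUTER JOIN keeps every row from both sides; unmatched rows get NULL for the other side's columns.
Matching on t1.part_id = t2.part_id.
- t1 (part_id=7) has no partner → padded with NULL.
- t1 (part_id=3) pairs with 1 row(s) of t2.
- t1 (part_id=2) pairs with 2 row(s) of t2.
- t1 (part_id=5) pairs with 1 row(s) of t2.
- t1 (part_id=7) has no partner → padded with NULL.
- t1 (part_id=6) has no partner → padded with NULL.
- plus 2 unmatched t2 row(s), each kept with NULL t1 columns.
After projecting and ordering:
t1.color | t2.supplier
blue | Tom
blue | Uma
green | NULL
pink | Ken
pink | NULL
red | Omar
white | NULL
NULL | Grace
NULL | Vik

(blue, Tom); (blue, Uma); (green, NULL); (pink, Ken); (pink, NULL); (red, Omar); (white, NULL); (NULL, Grace); (NULL, Vik)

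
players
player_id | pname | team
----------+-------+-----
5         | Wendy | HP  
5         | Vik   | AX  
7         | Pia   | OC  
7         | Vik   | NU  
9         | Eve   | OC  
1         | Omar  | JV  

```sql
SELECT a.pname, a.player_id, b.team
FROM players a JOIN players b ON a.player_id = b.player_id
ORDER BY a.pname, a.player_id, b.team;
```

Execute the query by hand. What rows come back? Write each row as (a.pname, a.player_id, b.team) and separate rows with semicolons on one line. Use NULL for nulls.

(Eve, 9, OC); (Omar, 1, JV); (Pia, 7, NU); (Pia, 7, OC); (Vik, 5, AX); (Vik, 5, HP); (Vik, 7, NU); (Vik, 7, OC); (Wendy, 5, AX); (Wendy, 5, HP)

INNER JOIN keeps only pairs where the ON condition holds.
Matching on a.player_id = b.player_id.
Matched pairs: 10.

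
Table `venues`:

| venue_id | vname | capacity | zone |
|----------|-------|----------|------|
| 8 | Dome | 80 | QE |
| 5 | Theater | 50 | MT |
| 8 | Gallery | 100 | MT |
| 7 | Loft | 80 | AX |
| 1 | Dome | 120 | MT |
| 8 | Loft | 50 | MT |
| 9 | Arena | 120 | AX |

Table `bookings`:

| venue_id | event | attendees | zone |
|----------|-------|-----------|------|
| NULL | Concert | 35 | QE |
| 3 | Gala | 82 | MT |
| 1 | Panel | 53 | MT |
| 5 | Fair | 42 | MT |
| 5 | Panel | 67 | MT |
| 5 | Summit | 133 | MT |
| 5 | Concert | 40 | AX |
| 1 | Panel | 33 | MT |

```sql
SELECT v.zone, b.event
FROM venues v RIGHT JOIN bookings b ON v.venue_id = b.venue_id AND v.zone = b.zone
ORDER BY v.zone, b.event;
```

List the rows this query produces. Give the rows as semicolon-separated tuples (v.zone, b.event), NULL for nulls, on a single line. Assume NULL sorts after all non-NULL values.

(MT, Fair); (MT, Panel); (MT, Panel); (MT, Panel); (MT, Summit); (NULL, Concert); (NULL, Concert); (NULL, Gala)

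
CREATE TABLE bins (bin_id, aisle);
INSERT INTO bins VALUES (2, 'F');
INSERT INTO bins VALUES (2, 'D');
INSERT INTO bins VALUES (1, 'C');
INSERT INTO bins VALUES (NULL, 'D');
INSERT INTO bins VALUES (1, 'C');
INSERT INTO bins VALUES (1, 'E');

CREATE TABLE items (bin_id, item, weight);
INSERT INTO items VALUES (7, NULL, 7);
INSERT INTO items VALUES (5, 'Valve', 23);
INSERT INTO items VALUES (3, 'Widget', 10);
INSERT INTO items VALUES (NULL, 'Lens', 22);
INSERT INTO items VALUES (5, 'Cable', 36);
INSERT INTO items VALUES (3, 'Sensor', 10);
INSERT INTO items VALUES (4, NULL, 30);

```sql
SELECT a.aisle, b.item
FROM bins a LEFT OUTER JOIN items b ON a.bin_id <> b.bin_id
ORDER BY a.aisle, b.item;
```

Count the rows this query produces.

31

LEFT JOIN keeps every row from `bins`; unmatched rows get NULL for `items`'s columns.
Matching on a.bin_id <> b.bin_id. A NULL in a compared column never satisfies the condition.
- a[0] bin_id=2 → 6 match(es) in b → 6 row(s).
- a[1] bin_id=2 → 6 match(es) in b → 6 row(s).
- a[2] bin_id=1 → 6 match(es) in b → 6 row(s).
- a[3] bin_id=NULL → no match; kept with NULLs on the b side.
- a[4] bin_id=1 → 6 match(es) in b → 6 row(s).
- a[5] bin_id=1 → 6 match(es) in b → 6 row(s).
Total: 30 matched + 1 padded = 31 rows.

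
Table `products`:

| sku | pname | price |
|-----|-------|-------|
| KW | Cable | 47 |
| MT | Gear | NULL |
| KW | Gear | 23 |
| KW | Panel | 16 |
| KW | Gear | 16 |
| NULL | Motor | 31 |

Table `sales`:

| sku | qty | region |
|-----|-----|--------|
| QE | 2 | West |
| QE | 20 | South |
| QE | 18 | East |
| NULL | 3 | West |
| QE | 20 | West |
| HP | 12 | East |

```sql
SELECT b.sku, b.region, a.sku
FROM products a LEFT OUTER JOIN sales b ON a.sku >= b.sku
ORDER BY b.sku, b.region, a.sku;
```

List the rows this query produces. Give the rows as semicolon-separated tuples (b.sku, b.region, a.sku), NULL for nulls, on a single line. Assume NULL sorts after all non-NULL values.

(HP, East, KW); (HP, East, KW); (HP, East, KW); (HP, East, KW); (HP, East, MT); (NULL, NULL, NULL)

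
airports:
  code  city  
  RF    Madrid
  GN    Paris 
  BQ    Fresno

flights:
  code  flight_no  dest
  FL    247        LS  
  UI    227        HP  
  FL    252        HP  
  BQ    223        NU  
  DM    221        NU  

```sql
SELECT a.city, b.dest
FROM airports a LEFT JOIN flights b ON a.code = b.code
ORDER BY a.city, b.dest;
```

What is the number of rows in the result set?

3

LEFT JOIN keeps every row from `airports`; unmatched rows get NULL for `flights`'s columns.
Matching on a.code = b.code.
- a row (code=RF): no match → kept, b columns NULL.
- a row (code=GN): no match → kept, b columns NULL.
- a row (code=BQ): matches 1 b row(s) → 1 output row(s).
Total: 1 matched + 2 padded = 3 rows.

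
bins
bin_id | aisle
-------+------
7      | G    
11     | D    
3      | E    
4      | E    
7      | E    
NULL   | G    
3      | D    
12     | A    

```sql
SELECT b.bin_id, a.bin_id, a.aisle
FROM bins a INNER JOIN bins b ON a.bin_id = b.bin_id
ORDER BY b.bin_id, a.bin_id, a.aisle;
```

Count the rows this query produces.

INNER JOIN keeps only pairs where the ON condition holds.
Matching on a.bin_id = b.bin_id. A NULL in a compared column never satisfies the condition.
- bin_id=7: 2 matching b row(s), so 2 row(s) emitted.
- bin_id=11: 1 matching b row(s), so 1 row(s) emitted.
- bin_id=3: 2 matching b row(s), so 2 row(s) emitted.
- bin_id=4: 1 matching b row(s), so 1 row(s) emitted.
- bin_id=7: 2 matching b row(s), so 2 row(s) emitted.
- bin_id=NULL: no matching b row, dropped.
- bin_id=3: 2 matching b row(s), so 2 row(s) emitted.
- bin_id=12: 1 matching b row(s), so 1 row(s) emitted.
Total: 11 rows.

11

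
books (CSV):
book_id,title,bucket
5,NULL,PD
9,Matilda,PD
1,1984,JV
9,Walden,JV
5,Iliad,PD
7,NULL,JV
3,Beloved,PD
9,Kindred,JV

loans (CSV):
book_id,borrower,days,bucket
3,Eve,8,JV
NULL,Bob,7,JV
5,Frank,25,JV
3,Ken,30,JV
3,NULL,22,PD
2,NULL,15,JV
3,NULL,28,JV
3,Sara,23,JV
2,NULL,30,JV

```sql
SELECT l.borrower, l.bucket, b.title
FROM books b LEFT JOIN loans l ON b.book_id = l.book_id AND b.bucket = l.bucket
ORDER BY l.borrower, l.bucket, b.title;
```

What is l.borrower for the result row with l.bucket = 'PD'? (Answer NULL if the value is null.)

LEFT JOIN keeps every row from `books`; unmatched rows get NULL for `loans`'s columns.
Matching on b.book_id = l.book_id AND b.bucket = l.bucket. A NULL in a compared column never satisfies the condition.
- book_id=5, bucket=PD: no l row matches, row kept with l columns NULL.
- book_id=9, bucket=PD: no l row matches, row kept with l columns NULL.
- book_id=1, bucket=JV: no l row matches, row kept with l columns NULL.
- book_id=9, bucket=JV: no l row matches, row kept with l columns NULL.
- book_id=5, bucket=PD: no l row matches, row kept with l columns NULL.
- book_id=7, bucket=JV: no l row matches, row kept with l columns NULL.
- book_id=3, bucket=PD: 1 matching l row(s), so 1 row(s) emitted.
- book_id=9, bucket=JV: no l row matches, row kept with l columns NULL.

NULL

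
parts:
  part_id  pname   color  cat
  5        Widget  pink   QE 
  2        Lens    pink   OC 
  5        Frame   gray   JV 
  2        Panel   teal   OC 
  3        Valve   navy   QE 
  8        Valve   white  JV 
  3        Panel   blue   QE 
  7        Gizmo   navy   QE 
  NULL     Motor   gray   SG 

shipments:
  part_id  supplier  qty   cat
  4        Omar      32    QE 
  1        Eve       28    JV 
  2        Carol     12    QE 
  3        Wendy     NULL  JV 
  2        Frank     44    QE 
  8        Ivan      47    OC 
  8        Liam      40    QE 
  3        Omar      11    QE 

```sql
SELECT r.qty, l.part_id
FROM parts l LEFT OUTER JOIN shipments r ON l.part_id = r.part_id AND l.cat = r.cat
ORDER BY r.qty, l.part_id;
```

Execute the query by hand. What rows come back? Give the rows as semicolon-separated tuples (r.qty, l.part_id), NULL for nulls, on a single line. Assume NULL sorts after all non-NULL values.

(11, 3); (11, 3); (NULL, 2); (NULL, 2); (NULL, 5); (NULL, 5); (NULL, 7); (NULL, 8); (NULL, NULL)

LEFT JOIN keeps every row from `parts`; unmatched rows get NULL for `shipments`'s columns.
Matching on l.part_id = r.part_id AND l.cat = r.cat. A NULL in a compared column never satisfies the condition.
- l[0] part_id=5, cat=QE → no match; kept with NULLs on the r side.
- l[1] part_id=2, cat=OC → no match; kept with NULLs on the r side.
- l[2] part_id=5, cat=JV → no match; kept with NULLs on the r side.
- l[3] part_id=2, cat=OC → no match; kept with NULLs on the r side.
- l[4] part_id=3, cat=QE → 1 match(es) in r → 1 row(s).
- l[5] part_id=8, cat=JV → no match; kept with NULLs on the r side.
- l[6] part_id=3, cat=QE → 1 match(es) in r → 1 row(s).
- l[7] part_id=7, cat=QE → no match; kept with NULLs on the r side.
- l[8] part_id=NULL, cat=SG → no match; kept with NULLs on the r side.
After projecting and ordering:
r.qty | l.part_id
11 | 3
11 | 3
NULL | 2
NULL | 2
NULL | 5
NULL | 5
NULL | 7
NULL | 8
NULL | NULL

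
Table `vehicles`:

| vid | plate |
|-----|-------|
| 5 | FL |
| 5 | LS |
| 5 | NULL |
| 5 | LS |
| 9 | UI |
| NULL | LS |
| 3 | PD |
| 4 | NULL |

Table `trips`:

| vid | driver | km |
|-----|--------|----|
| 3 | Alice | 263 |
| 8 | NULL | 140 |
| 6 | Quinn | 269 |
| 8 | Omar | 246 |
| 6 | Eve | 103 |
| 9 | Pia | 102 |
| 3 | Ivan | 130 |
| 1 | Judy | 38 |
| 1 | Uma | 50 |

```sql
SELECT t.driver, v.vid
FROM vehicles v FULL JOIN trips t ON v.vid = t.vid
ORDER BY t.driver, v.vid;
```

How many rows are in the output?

15

FULL OUTER JOIN keeps every row from both sides; unmatched rows get NULL for the other side's columns.
Matching on v.vid = t.vid. A NULL in a compared column never satisfies the condition.
- v row (vid=5): no match → kept, t columns NULL.
- v row (vid=5): no match → kept, t columns NULL.
- v row (vid=5): no match → kept, t columns NULL.
- v row (vid=5): no match → kept, t columns NULL.
- v row (vid=9): matches 1 t row(s) → 1 output row(s).
- v row (vid=NULL): no match → kept, t columns NULL.
- v row (vid=3): matches 2 t row(s) → 2 output row(s).
- v row (vid=4): no match → kept, t columns NULL.
- 6 t row(s) had no v match → kept, v columns NULL.
Total: 3 matched + 12 padded = 15 rows.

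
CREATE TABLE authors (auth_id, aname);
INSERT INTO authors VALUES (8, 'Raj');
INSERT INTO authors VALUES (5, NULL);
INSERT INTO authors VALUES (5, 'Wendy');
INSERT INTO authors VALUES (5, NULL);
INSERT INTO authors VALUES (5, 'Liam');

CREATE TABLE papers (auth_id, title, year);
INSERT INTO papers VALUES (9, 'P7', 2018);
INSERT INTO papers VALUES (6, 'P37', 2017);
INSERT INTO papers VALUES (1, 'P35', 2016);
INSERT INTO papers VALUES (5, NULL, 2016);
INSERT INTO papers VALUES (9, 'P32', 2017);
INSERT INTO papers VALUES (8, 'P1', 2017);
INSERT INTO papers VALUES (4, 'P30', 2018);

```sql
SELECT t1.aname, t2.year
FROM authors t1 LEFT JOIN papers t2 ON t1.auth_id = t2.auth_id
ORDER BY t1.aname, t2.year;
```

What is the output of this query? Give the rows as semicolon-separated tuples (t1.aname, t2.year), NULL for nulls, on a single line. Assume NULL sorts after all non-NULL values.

LEFT JOIN keeps every row from `authors`; unmatched rows get NULL for `papers`'s columns.
Matching on t1.auth_id = t2.auth_id.
- auth_id=8: 1 matching t2 row(s), so 1 row(s) emitted.
- auth_id=5: 1 matching t2 row(s), so 1 row(s) emitted.
- auth_id=5: 1 matching t2 row(s), so 1 row(s) emitted.
- auth_id=5: 1 matching t2 row(s), so 1 row(s) emitted.
- auth_id=5: 1 matching t2 row(s), so 1 row(s) emitted.
After projecting and ordering:
t1.aname | t2.year
Liam | 2016
Raj | 2017
Wendy | 2016
NULL | 2016
NULL | 2016

(Liam, 2016); (Raj, 2017); (Wendy, 2016); (NULL, 2016); (NULL, 2016)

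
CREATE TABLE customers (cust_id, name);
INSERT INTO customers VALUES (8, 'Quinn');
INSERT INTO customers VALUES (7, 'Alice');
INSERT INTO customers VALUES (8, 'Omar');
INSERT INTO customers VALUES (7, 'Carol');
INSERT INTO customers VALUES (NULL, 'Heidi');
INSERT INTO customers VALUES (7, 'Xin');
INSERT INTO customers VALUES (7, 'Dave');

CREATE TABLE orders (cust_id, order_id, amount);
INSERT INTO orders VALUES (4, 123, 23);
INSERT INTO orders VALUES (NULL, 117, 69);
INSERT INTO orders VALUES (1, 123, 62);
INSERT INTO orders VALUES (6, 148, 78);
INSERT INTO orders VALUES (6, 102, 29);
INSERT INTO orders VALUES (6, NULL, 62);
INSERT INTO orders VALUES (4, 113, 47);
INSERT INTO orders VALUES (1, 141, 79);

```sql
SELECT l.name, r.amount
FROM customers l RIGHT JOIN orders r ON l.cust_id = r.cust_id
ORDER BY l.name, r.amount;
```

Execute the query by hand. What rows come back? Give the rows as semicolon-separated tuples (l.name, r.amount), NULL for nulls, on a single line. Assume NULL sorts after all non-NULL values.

(NULL, 23); (NULL, 29); (NULL, 47); (NULL, 62); (NULL, 62); (NULL, 69); (NULL, 78); (NULL, 79)

RIGHT JOIN keeps every row from `orders`; unmatched rows get NULL for `customers`'s columns.
Matching on l.cust_id = r.cust_id. A NULL in a compared column never satisfies the condition.
- cust_id=8: no matching r row.
- cust_id=7: no matching r row.
- cust_id=8: no matching r row.
- cust_id=7: no matching r row.
- cust_id=NULL: no matching r row.
- cust_id=7: no matching r row.
- cust_id=7: no matching r row.
- 8 r row(s) had no l match → kept, l columns NULL.
After projecting and ordering:
l.name | r.amount
NULL | 23
NULL | 29
NULL | 47
NULL | 62
NULL | 62
NULL | 69
NULL | 78
NULL | 79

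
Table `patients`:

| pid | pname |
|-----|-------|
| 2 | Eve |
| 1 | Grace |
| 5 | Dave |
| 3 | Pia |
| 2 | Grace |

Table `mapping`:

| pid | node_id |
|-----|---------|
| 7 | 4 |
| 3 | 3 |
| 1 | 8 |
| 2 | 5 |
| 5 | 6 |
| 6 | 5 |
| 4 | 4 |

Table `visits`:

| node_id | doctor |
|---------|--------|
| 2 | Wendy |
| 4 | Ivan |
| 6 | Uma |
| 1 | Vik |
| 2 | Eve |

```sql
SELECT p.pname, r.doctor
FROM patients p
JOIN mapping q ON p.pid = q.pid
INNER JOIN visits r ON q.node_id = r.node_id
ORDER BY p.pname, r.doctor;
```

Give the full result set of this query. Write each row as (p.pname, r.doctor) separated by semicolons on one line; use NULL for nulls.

(Dave, Uma)

Step 1 — p INNER JOIN q on pid → 5 row(s).
Then INNER JOIN `visits r` on node_id: keep only rows whose q.node_id appears in r.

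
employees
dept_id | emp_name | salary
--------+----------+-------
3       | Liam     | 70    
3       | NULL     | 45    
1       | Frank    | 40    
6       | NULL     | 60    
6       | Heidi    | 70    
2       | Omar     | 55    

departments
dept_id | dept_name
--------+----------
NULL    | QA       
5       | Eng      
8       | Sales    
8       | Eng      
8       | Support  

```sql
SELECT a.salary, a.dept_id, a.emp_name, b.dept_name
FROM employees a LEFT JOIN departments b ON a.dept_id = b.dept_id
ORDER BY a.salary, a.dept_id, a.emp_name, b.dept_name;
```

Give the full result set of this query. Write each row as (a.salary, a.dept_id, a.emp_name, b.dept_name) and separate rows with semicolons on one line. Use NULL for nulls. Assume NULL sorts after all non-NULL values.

LEFT JOIN keeps every row from `employees`; unmatched rows get NULL for `departments`'s columns.
Matching on a.dept_id = b.dept_id. A NULL in a compared column never satisfies the condition.
Matched pairs: 0; unmatched a rows kept: 6.

(40, 1, Frank, NULL); (45, 3, NULL, NULL); (55, 2, Omar, NULL); (60, 6, NULL, NULL); (70, 3, Liam, NULL); (70, 6, Heidi, NULL)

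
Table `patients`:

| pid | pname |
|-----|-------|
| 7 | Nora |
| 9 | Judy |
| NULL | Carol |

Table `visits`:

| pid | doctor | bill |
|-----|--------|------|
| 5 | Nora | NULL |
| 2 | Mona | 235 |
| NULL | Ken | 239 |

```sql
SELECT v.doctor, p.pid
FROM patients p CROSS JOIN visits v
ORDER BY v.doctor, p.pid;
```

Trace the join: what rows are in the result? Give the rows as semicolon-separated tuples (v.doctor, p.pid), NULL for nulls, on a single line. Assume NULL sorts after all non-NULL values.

(Ken, 7); (Ken, 9); (Ken, NULL); (Mona, 7); (Mona, 9); (Mona, NULL); (Nora, 7); (Nora, 9); (Nora, NULL)

CROSS JOIN pairs every row of `patients` with every row of `visits`: 3 × 3 = 9 rows.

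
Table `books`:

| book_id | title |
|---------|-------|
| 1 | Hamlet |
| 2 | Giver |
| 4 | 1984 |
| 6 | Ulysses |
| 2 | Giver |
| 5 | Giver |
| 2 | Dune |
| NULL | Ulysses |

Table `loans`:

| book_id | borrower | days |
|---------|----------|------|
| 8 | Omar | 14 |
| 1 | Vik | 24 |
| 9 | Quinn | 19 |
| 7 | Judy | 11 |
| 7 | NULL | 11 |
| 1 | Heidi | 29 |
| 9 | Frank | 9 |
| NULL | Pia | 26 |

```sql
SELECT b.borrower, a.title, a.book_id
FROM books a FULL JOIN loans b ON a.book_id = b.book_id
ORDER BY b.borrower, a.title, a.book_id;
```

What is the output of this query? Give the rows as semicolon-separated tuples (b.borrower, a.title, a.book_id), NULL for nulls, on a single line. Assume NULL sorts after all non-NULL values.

(Frank, NULL, NULL); (Heidi, Hamlet, 1); (Judy, NULL, NULL); (Omar, NULL, NULL); (Pia, NULL, NULL); (Quinn, NULL, NULL); (Vik, Hamlet, 1); (NULL, 1984, 4); (NULL, Dune, 2); (NULL, Giver, 2); (NULL, Giver, 2); (NULL, Giver, 5); (NULL, Ulysses, 6); (NULL, Ulysses, NULL); (NULL, NULL, NULL)

FULL OUTER JOIN keeps every row from both sides; unmatched rows get NULL for the other side's columns.
Matching on a.book_id = b.book_id. A NULL in a compared column never satisfies the condition.
Matched pairs: 2; unmatched a rows kept: 7; unmatched b rows kept: 6.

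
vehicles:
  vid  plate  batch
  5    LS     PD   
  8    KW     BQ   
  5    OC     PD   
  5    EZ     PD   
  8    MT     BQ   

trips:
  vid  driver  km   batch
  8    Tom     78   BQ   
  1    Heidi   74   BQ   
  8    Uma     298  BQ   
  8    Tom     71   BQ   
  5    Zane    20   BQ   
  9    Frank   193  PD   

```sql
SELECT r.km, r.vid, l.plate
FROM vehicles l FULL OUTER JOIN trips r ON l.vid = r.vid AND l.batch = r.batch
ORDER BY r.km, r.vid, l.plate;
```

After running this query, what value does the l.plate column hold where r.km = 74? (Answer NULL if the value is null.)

FULL OUTER JOIN keeps every row from both sides; unmatched rows get NULL for the other side's columns.
Matching on l.vid = r.vid AND l.batch = r.batch.
Matched pairs: 6; unmatched l rows kept: 3; unmatched r rows kept: 3.

NULL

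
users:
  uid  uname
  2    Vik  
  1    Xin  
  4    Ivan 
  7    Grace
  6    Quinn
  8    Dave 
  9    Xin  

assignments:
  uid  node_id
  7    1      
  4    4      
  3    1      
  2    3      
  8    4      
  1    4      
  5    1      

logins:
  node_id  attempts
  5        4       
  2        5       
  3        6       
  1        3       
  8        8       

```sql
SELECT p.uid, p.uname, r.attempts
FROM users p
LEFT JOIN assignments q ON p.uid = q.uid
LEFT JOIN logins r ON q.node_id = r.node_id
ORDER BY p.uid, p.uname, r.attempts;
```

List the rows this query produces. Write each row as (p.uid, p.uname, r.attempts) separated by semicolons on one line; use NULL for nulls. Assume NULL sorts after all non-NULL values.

Joins associate left-to-right: users LEFT JOIN assignments on uid gives 7 intermediate row(s).
Then LEFT JOIN `logins r` on node_id: each of those 7 rows is kept; rows whose q.node_id has no match in r get NULL for r's columns.

(1, Xin, NULL); (2, Vik, 6); (4, Ivan, NULL); (6, Quinn, NULL); (7, Grace, 3); (8, Dave, NULL); (9, Xin, NULL)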